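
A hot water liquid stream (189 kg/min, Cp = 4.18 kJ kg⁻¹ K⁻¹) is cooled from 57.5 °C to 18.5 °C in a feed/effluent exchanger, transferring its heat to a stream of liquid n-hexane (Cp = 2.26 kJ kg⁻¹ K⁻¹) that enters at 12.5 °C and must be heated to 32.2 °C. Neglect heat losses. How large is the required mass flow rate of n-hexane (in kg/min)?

Heat released by hot stream: Q = 189 × 4.18 × (57.5 − 18.5) = 30811 kJ/min
Energy balance on cold side (adiabatic exchanger): Q = ṁ_c·Cp_c·(T_c,out − T_c,in)
ṁ_c = 30811 / [2.26 × (32.2 − 12.5)] = 692.03 kg/min

ṁ_c = 692 kg/min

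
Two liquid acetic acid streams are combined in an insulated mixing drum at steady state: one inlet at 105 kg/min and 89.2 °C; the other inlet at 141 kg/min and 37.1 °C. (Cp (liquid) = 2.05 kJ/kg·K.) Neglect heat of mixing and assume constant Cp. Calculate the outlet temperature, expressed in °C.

Adiabatic, steady state ⇒ Σ ṁᵢCp,ᵢ(T_out − Tᵢ) = 0
Σ ṁᵢCp,ᵢTᵢ = 105×2.05×89.2 + 141×2.05×37.1 = 29924
Σ ṁᵢCp,ᵢ = 105×2.05 + 141×2.05 = 504.3
T_out = 29924 / 504.3 = 59.338 °C

T_out = 59.3 °C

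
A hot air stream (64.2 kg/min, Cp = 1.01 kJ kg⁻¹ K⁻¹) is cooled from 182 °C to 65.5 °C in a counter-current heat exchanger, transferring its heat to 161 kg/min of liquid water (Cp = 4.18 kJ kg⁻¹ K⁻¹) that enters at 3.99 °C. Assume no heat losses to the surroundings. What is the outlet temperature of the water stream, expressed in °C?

T_c,out = 15.2 °C

Heat released by hot stream: Q = 64.2 × 1.01 × (182 − 65.5) = 7554.1 kJ/min
Energy balance on cold side (adiabatic exchanger): Q = ṁ_c·Cp_c·(T_c,out − T_c,in)
T_c,out = 3.99 + 7554.1/(161 × 4.18) = 15.215 °C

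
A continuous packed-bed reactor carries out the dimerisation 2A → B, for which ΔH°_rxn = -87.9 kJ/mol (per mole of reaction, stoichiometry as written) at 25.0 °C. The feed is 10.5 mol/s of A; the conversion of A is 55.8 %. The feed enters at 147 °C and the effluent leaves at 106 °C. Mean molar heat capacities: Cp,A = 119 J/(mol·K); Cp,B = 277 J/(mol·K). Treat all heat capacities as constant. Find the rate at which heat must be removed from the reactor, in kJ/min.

Q_out = 18000 kJ/min

Extent of reaction ξ = 0.558 × 10.5 / 2 = 2.9295 mol/s
Reaction term: ξ·ΔH°_rxn = 2.9295 × -87.9 = -257.5 kJ/s
Sensible, feed 147→25 °C: -152.44 kJ/s
Outlet flows (mol/s): A 4.641, B 2.9295
Sensible, products 25→106 °C: 110.46 kJ/s
Q = ΔH = -299.48 kJ/s = -299.48 kW
Heat removed = 17969 kJ/min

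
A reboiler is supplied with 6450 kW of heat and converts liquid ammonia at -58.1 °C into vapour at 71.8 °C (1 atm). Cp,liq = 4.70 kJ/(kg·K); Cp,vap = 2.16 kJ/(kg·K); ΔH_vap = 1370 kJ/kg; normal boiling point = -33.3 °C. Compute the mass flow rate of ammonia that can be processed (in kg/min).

Δh = 4.70×(-33.3−-58.1) + 1370 + 2.16×(71.8−-33.3) = 1713.6 kJ/kg
Q = 6450 kW = 6450 kJ/s = 387000 kJ/min
ṁ = Q/Δh = 387000 / 1713.6 = 225.84 kg/min

ṁ = 226 kg/min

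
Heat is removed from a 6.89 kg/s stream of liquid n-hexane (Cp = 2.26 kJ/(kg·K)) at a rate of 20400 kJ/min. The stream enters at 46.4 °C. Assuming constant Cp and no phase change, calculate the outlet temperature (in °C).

T_out = 24.6 °C

Q = 20400 kJ/min = 340 kJ/s
ΔT = Q/(ṁ·Cp) = 340/(6.89×2.26) = 21.835 K
T_out = 46.4 − 21.835 = 24.565 °C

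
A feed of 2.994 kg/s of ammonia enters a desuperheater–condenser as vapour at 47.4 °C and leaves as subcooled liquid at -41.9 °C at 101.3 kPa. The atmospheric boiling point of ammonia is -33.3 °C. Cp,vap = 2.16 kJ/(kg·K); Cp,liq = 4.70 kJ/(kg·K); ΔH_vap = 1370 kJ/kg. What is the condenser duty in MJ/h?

Q_c = 17100 MJ/h

vapour 47.4→-33.3 °C: -174.31 kJ/kg
condensation at -33.3 °C: -1370 kJ/kg
liquid -33.3→-41.9 °C: -40.42 kJ/kg
Δh = -174.31 + -1370 + -40.42 = -1584.7 kJ/kg
Q = ṁ·Δh = 2.994 kg/s × -1584.7 kJ/kg = -4744.7 kJ/s
|Q| = 4744.7 kW = 17081 MJ/h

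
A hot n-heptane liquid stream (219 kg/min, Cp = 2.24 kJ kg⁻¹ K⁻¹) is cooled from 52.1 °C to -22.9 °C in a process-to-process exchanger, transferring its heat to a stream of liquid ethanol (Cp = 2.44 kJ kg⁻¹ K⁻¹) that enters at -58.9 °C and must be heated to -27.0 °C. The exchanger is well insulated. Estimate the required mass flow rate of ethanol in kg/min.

ṁ_c = 473 kg/min

Heat released by hot stream: Q = 219 × 2.24 × (52.1 − -22.9) = 36792 kJ/min
Energy balance on cold side (adiabatic exchanger): Q = ṁ_c·Cp_c·(T_c,out − T_c,in)
ṁ_c = 36792 / [2.44 × (-27.0 − -58.9)] = 472.69 kg/min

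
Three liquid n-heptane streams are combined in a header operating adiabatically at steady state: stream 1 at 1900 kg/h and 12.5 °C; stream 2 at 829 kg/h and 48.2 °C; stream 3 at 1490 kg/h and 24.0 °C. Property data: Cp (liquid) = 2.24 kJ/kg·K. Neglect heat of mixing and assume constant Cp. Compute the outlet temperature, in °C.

No heat crosses the boundary, so H_out = H_in.
T_out = Σ ṁᵢCp,ᵢTᵢ / Σ ṁᵢCp,ᵢ
      = 222810 / 9450.6 = 23.576 °C

T_out = 23.6 °C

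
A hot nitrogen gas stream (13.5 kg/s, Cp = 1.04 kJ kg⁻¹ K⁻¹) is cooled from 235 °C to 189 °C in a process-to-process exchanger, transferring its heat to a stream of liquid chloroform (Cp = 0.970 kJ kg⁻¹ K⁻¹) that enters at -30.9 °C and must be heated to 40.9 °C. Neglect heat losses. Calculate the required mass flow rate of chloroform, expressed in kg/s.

Heat released by hot stream: Q = 13.5 × 1.04 × (235 − 189) = 645.84 kJ/s
Energy balance on cold side (adiabatic exchanger): Q = ṁ_c·Cp_c·(T_c,out − T_c,in)
ṁ_c = 645.84 / [0.970 × (40.9 − -30.9)] = 9.2732 kg/s

ṁ_c = 9.27 kg/s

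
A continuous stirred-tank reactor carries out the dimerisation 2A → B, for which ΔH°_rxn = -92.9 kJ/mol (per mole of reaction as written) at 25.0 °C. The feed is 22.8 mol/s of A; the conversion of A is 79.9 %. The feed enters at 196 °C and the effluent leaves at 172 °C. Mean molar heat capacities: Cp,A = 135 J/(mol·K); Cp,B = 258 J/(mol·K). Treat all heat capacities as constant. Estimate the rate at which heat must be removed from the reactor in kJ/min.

Q_out = 56200 kJ/min

Extent of reaction ξ = 0.799 × 22.8 / 2 = 9.1086 mol/s
Reaction term: ξ·ΔH°_rxn = 9.1086 × -92.9 = -846.19 kJ/s
Sensible, feed 196→25 °C: -526.34 kJ/s
Outlet flows (mol/s): A 4.5828, B 9.1086
Sensible, products 25→172 °C: 436.4 kJ/s
Q = ΔH = -936.13 kJ/s = -936.13 kW
Heat removed = 56168 kJ/min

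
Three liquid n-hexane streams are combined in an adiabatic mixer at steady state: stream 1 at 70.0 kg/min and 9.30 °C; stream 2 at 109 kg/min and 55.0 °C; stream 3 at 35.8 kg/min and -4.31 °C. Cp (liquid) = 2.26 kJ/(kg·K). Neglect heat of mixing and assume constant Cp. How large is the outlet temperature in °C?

T_out = 30.2 °C

Adiabatic, steady state ⇒ Σ ṁᵢCp,ᵢ(T_out − Tᵢ) = 0
Σ ṁᵢCp,ᵢTᵢ = 70.0×2.26×9.30 + 109×2.26×55.0 + 35.8×2.26×-4.31 = 14671
Σ ṁᵢCp,ᵢ = 70.0×2.26 + 109×2.26 + 35.8×2.26 = 485.45
T_out = 14671 / 485.45 = 30.222 °C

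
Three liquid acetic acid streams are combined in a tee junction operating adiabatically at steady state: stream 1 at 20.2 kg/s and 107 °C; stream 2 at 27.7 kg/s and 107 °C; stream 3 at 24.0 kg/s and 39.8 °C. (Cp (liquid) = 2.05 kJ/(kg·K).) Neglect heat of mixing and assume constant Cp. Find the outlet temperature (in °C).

T_out = 84.6 °C

Adiabatic, steady state ⇒ Σ ṁᵢCp,ᵢ(T_out − Tᵢ) = 0
T_out = Σ ṁᵢCp,ᵢTᵢ / Σ ṁᵢCp,ᵢ
      = 12465 / 147.39 = 84.569 °C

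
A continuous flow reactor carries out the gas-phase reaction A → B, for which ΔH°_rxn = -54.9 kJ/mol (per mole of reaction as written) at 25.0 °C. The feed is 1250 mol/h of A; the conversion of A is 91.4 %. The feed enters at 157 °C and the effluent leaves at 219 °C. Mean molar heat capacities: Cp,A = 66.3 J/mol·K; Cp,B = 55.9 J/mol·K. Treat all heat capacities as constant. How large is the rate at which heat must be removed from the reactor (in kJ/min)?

Extent of reaction ξ = 0.914 × 1250 = 1142.5 mol/h
Reaction term: ξ·ΔH°_rxn = 1142.5 × -54.9 = -62723 kJ/h
Sensible, feed 157→25 °C: -10940 kJ/h
Outlet flows (mol/h): A 107.5, B 1142.5
Sensible, products 25→219 °C: 13773 kJ/h
Q = ΔH = -59890 kJ/h = -16.636 kW
Heat removed = 998.17 kJ/min

Q_out = 998 kJ/min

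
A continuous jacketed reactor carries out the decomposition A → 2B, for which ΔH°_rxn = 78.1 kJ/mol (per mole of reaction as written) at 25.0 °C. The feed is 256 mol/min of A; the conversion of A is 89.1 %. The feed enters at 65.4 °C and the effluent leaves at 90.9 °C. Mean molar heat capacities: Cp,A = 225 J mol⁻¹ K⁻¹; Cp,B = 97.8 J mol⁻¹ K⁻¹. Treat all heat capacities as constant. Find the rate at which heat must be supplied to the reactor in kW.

Q_in = 314 kW

Extent of reaction ξ = 0.891 × 256 = 228.1 mol/min
Reaction term: ξ·ΔH°_rxn = 228.1 × 78.1 = 17814 kJ/min
Sensible, feed 65.4→25 °C: -2327 kJ/min
Outlet flows (mol/min): A 27.904, B 456.19
Sensible, products 25→90.9 °C: 3353.9 kJ/min
Q = ΔH = 18841 kJ/min = 314.02 kW
Heat supplied = 314.02 kW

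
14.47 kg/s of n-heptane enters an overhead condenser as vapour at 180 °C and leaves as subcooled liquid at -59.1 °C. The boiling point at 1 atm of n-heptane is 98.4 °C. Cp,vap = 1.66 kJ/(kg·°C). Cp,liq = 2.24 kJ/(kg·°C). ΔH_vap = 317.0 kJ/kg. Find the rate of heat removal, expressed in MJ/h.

vapour 180→98.4 °C: -135.46 kJ/kg
condensation at 98.4 °C: -317 kJ/kg
liquid 98.4→-59.1 °C: -352.8 kJ/kg
Δh = -135.46 + -317 + -352.8 = -805.26 kJ/kg
Q = ṁ·Δh = 14.47 kg/s × -805.26 kJ/kg = -11652 kJ/s
|Q| = 11652 kW = 41947 MJ/h

Q_c = 41900 MJ/h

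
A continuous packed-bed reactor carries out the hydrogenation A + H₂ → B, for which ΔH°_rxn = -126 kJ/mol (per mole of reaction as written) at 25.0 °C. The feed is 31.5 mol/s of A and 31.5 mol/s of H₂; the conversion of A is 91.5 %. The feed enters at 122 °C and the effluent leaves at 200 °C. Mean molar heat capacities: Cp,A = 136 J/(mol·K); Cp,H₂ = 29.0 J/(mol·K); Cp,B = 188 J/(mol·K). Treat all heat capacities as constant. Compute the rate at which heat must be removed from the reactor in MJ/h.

Q_out = 11200 MJ/h

Extent of reaction ξ = 0.915 × 31.5 = 28.823 mol/s
Reaction term: ξ·ΔH°_rxn = 28.823 × -126 = -3631.6 kJ/s
Sensible, feed 122→25 °C: -504.16 kJ/s
Outlet flows (mol/s): A 2.6775, H₂ 2.6775, B 28.823
Sensible, products 25→200 °C: 1025.6 kJ/s
Q = ΔH = -3110.2 kJ/s = -3110.2 kW
Heat removed = 11197 MJ/h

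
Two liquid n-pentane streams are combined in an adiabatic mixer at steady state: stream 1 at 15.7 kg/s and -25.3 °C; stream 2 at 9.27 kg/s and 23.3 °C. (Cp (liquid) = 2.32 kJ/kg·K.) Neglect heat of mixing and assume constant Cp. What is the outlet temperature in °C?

T_out = -7.26 °C

No heat crosses the boundary, so H_out = H_in.
T_out = Σ ṁᵢCp,ᵢTᵢ / Σ ṁᵢCp,ᵢ
      = -420.43 / 57.93 = -7.2575 °C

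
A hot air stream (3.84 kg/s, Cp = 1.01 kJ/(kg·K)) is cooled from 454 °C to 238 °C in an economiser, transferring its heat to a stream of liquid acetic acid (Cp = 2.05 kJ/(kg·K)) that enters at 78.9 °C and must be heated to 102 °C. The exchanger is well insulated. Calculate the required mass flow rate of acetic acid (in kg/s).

Heat released by hot stream: Q = 3.84 × 1.01 × (454 − 238) = 837.73 kJ/s
Energy balance on cold side (adiabatic exchanger): Q = ṁ_c·Cp_c·(T_c,out − T_c,in)
ṁ_c = 837.73 / [2.05 × (102 − 78.9)] = 17.691 kg/s

ṁ_c = 17.7 kg/s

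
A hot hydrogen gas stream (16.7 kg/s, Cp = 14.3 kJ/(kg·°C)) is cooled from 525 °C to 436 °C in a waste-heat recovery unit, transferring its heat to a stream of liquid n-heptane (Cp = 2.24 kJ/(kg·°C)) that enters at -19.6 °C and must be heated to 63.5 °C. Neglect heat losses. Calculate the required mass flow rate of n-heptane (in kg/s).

Heat released by hot stream: Q = 16.7 × 14.3 × (525 − 436) = 21254 kJ/s
Energy balance on cold side (adiabatic exchanger): Q = ṁ_c·Cp_c·(T_c,out − T_c,in)
ṁ_c = 21254 / [2.24 × (63.5 − -19.6)] = 114.18 kg/s

ṁ_c = 114 kg/s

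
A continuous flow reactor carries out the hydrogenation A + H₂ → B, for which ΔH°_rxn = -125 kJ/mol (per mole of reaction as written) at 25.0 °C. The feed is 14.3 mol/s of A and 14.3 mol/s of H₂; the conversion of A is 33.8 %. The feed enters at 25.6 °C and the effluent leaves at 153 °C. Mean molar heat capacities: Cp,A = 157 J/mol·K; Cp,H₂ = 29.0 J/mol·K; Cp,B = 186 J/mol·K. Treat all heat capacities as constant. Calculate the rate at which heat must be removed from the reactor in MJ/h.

Q_out = 955 MJ/h

Extent of reaction ξ = 0.338 × 14.3 = 4.8334 mol/s
Reaction term: ξ·ΔH°_rxn = 4.8334 × -125 = -604.18 kJ/s
Sensible, feed 25.6→25 °C: -1.5959 kJ/s
Outlet flows (mol/s): A 9.4666, H₂ 9.4666, B 4.8334
Sensible, products 25→153 °C: 340.45 kJ/s
Q = ΔH = -265.32 kJ/s = -265.32 kW
Heat removed = 955.14 MJ/h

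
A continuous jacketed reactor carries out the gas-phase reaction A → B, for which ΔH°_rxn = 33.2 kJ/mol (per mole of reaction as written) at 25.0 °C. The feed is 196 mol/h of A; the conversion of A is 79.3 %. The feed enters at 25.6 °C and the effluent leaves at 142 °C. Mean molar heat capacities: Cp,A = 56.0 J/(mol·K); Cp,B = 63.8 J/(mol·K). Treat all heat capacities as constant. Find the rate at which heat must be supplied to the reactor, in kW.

Extent of reaction ξ = 0.793 × 196 = 155.43 mol/h
Reaction term: ξ·ΔH°_rxn = 155.43 × 33.2 = 5160.2 kJ/h
Sensible, feed 25.6→25 °C: -6.5856 kJ/h
Outlet flows (mol/h): A 40.572, B 155.43
Sensible, products 25→142 °C: 1426 kJ/h
Q = ΔH = 6579.7 kJ/h = 1.8277 kW
Heat supplied = 1.8277 kW

Q_in = 1.83 kW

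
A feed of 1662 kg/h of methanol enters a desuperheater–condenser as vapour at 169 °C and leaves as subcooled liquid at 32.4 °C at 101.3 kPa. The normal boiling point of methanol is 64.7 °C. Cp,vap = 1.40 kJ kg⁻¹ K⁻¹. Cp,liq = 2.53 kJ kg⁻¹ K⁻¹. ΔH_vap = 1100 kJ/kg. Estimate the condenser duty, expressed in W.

vapour 169→64.7 °C: -146.02 kJ/kg
condensation at 64.7 °C: -1100 kJ/kg
liquid 64.7→32.4 °C: -81.719 kJ/kg
Δh = -146.02 + -1100 + -81.719 = -1327.7 kJ/kg
Q = ṁ·Δh = 1662 kg/h × -1327.7 kJ/kg = -2.2067e+06 kJ/h
|Q| = 612.97 kW = 612970 W

Q_c = 613000 W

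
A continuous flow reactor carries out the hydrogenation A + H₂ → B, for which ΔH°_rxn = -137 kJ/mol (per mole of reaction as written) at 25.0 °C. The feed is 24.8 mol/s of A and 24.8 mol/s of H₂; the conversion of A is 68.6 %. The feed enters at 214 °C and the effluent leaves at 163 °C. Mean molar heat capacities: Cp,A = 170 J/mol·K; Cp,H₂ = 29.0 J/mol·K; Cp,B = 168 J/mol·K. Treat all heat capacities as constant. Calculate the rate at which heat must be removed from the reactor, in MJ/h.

Extent of reaction ξ = 0.686 × 24.8 = 17.013 mol/s
Reaction term: ξ·ΔH°_rxn = 17.013 × -137 = -2330.8 kJ/s
Sensible, feed 214→25 °C: -932.75 kJ/s
Outlet flows (mol/s): A 7.7872, H₂ 7.7872, B 17.013
Sensible, products 25→163 °C: 608.28 kJ/s
Q = ΔH = -2655.2 kJ/s = -2655.2 kW
Heat removed = 9558.8 MJ/h

Q_out = 9560 MJ/h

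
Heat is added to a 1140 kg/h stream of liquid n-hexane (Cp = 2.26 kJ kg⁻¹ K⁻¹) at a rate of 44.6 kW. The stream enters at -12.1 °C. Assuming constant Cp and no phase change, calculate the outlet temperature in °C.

T_out = 50.2 °C

Q = 44.6 kW = 160560 kJ/h
ΔT = Q/(ṁ·Cp) = 160560/(1140×2.26) = 62.32 K
T_out = -12.1 + 62.32 = 50.22 °C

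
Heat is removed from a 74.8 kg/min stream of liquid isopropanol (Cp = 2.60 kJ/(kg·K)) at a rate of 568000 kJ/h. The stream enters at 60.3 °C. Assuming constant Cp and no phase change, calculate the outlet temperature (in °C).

T_out = 11.6 °C

Q = 568000 kJ/h = 9466.7 kJ/min
ΔT = Q/(ṁ·Cp) = 9466.7/(74.8×2.60) = 48.677 K
T_out = 60.3 − 48.677 = 11.623 °C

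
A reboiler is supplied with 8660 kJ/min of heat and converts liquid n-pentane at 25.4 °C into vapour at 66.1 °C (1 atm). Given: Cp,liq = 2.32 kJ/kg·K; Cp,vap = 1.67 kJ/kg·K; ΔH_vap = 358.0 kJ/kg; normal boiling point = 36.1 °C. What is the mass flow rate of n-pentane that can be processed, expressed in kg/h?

ṁ = 1200 kg/h

Δh = 2.32×(36.1−25.4) + 358.0 + 1.67×(66.1−36.1) = 432.92 kJ/kg
Q = 8660 kJ/min = 144.33 kJ/s = 519600 kJ/h
ṁ = Q/Δh = 519600 / 432.92 = 1200.2 kg/h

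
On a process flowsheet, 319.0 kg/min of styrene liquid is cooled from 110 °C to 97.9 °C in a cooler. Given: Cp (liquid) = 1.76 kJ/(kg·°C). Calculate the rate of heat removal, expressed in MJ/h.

Q = ṁ·Cp·ΔT = 319.0 × 1.76 × (97.9 − 110) = -6793.4 kJ/min
Converting: 6793.4 / 60 s = 113.22 kW
Cooling duty = 407.61 MJ/h

Q_c = 408 MJ/h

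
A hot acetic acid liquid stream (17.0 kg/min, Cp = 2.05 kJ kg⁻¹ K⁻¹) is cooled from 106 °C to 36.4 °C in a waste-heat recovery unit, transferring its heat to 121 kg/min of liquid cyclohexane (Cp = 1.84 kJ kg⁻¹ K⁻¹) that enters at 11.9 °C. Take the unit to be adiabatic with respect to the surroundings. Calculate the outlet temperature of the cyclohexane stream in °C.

Heat released by hot stream: Q = 17.0 × 2.05 × (106 − 36.4) = 2425.6 kJ/min
Energy balance on cold side (adiabatic exchanger): Q = ṁ_c·Cp_c·(T_c,out − T_c,in)
T_c,out = 11.9 + 2425.6/(121 × 1.84) = 22.795 °C

T_c,out = 22.8 °C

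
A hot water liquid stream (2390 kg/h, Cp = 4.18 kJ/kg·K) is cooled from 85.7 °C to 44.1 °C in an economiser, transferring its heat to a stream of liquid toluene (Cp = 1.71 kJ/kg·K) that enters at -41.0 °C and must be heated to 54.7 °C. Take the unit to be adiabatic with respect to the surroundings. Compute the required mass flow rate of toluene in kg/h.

ṁ_c = 2540 kg/h

Heat released by hot stream: Q = 2390 × 4.18 × (85.7 − 44.1) = 415590 kJ/h
Energy balance on cold side (adiabatic exchanger): Q = ṁ_c·Cp_c·(T_c,out − T_c,in)
ṁ_c = 415590 / [1.71 × (54.7 − -41.0)] = 2539.6 kg/h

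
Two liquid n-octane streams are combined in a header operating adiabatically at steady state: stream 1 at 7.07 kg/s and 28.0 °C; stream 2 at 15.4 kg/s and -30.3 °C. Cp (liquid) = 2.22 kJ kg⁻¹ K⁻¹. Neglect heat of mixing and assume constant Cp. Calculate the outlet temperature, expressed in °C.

No heat crosses the boundary, so H_out = H_in.
T_out = Σ ṁᵢCp,ᵢTᵢ / Σ ṁᵢCp,ᵢ
      = -596.43 / 49.883 = -11.956 °C

T_out = -12.0 °C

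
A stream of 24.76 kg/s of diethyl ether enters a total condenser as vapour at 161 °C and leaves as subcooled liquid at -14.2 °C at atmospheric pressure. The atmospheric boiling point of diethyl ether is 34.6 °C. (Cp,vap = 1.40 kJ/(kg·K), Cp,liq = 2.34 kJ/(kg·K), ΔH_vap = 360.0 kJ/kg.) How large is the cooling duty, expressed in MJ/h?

Q_c = 58000 MJ/h

vapour 161→34.6 °C: -176.96 kJ/kg
condensation at 34.6 °C: -360 kJ/kg
liquid 34.6→-14.2 °C: -114.19 kJ/kg
Δh = -176.96 + -360 + -114.19 = -651.15 kJ/kg
Q = ṁ·Δh = 24.76 kg/s × -651.15 kJ/kg = -16123 kJ/s
|Q| = 16123 kW = 58041 MJ/h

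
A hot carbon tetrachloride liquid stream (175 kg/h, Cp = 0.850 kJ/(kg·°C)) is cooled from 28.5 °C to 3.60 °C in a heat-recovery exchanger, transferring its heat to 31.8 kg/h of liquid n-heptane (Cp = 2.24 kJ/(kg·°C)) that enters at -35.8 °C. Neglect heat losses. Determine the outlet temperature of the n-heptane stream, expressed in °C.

Heat released by hot stream: Q = 175 × 0.850 × (28.5 − 3.60) = 3703.9 kJ/h
Energy balance on cold side (adiabatic exchanger): Q = ṁ_c·Cp_c·(T_c,out − T_c,in)
T_c,out = -35.8 + 3703.9/(31.8 × 2.24) = 16.197 °C

T_c,out = 16.2 °C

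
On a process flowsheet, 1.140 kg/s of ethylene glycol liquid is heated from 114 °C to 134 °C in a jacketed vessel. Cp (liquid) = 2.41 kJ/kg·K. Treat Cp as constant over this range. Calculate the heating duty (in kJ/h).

Q = 198000 kJ/h

Q = ṁ·Cp·ΔT = 1.140 × 2.41 × (134 − 114) = 54.948 kJ/s
Heating duty = 197810 kJ/h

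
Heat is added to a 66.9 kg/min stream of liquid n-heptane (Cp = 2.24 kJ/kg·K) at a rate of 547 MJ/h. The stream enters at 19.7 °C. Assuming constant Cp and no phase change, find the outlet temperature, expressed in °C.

T_out = 80.5 °C

Q = 547 MJ/h = 9116.7 kJ/min
ΔT = Q/(ṁ·Cp) = 9116.7/(66.9×2.24) = 60.836 K
T_out = 19.7 + 60.836 = 80.536 °C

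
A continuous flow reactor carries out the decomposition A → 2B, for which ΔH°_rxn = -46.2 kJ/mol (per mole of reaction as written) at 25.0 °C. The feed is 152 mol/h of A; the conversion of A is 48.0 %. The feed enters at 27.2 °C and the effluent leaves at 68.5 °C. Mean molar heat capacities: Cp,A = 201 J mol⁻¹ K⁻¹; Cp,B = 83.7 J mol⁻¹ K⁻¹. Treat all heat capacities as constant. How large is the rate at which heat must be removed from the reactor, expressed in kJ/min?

Extent of reaction ξ = 0.480 × 152 = 72.96 mol/h
Reaction term: ξ·ΔH°_rxn = 72.96 × -46.2 = -3370.8 kJ/h
Sensible, feed 27.2→25 °C: -67.214 kJ/h
Outlet flows (mol/h): A 79.04, B 145.92
Sensible, products 25→68.5 °C: 1222.4 kJ/h
Q = ΔH = -2215.6 kJ/h = -0.61544 kW
Heat removed = 36.927 kJ/min

Q_out = 36.9 kJ/min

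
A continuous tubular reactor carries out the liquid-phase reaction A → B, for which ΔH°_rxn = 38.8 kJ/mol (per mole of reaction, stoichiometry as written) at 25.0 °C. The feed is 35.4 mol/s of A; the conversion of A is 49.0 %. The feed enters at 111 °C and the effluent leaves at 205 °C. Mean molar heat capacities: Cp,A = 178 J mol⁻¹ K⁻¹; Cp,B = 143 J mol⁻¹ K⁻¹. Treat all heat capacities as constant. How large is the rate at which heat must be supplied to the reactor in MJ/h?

Extent of reaction ξ = 0.490 × 35.4 = 17.346 mol/s
Reaction term: ξ·ΔH°_rxn = 17.346 × 38.8 = 673.02 kJ/s
Sensible, feed 111→25 °C: -541.9 kJ/s
Outlet flows (mol/s): A 18.054, B 17.346
Sensible, products 25→205 °C: 1024.9 kJ/s
Q = ΔH = 1156.1 kJ/s = 1156.1 kW
Heat supplied = 4161.8 MJ/h

Q_in = 4160 MJ/h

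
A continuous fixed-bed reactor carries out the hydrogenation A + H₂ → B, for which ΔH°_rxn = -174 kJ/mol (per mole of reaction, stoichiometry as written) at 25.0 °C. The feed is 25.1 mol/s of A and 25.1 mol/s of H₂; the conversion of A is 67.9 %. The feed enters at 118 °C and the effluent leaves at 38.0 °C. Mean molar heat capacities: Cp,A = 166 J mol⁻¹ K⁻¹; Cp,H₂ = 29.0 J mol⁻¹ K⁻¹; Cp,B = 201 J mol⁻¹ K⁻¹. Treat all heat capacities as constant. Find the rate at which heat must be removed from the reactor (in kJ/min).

Extent of reaction ξ = 0.679 × 25.1 = 17.043 mol/s
Reaction term: ξ·ΔH°_rxn = 17.043 × -174 = -2965.5 kJ/s
Sensible, feed 118→25 °C: -455.19 kJ/s
Outlet flows (mol/s): A 8.0571, H₂ 8.0571, B 17.043
Sensible, products 25→38.0 °C: 64.958 kJ/s
Q = ΔH = -3355.7 kJ/s = -3355.7 kW
Heat removed = 201340 kJ/min

Q_out = 201000 kJ/min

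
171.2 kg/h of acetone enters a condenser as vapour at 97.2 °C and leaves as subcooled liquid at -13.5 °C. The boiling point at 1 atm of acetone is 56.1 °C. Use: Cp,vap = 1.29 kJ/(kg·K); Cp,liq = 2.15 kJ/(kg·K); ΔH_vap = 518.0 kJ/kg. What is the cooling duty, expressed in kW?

Q_c = 34.3 kW

vapour 97.2→56.1 °C: -53.019 kJ/kg
condensation at 56.1 °C: -518 kJ/kg
liquid 56.1→-13.5 °C: -149.64 kJ/kg
Δh = -53.019 + -518 + -149.64 = -720.66 kJ/kg
Q = ṁ·Δh = 171.2 kg/h × -720.66 kJ/kg = -123380 kJ/h
|Q| = 34.271 kW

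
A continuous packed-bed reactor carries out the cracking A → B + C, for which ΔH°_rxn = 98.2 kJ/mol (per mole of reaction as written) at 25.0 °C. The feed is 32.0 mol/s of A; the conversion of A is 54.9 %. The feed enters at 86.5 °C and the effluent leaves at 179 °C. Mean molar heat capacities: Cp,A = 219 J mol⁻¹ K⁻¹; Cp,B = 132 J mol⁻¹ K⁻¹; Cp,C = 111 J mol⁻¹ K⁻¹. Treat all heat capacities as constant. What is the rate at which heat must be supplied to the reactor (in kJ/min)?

Q_in = 146000 kJ/min

Extent of reaction ξ = 0.549 × 32.0 = 17.568 mol/s
Reaction term: ξ·ΔH°_rxn = 17.568 × 98.2 = 1725.2 kJ/s
Sensible, feed 86.5→25 °C: -430.99 kJ/s
Outlet flows (mol/s): A 14.432, B 17.568, C 17.568
Sensible, products 25→179 °C: 1144.2 kJ/s
Q = ΔH = 2438.3 kJ/s = 2438.3 kW
Heat supplied = 146300 kJ/min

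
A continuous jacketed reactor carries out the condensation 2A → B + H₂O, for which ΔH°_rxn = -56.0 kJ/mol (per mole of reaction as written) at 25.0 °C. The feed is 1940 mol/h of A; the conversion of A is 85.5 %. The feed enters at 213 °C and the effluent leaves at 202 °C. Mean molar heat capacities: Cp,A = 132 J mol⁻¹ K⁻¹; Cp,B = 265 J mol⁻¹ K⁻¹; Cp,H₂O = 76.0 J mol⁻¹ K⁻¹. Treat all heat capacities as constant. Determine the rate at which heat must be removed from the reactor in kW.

Q_out = 10.5 kW

Extent of reaction ξ = 0.855 × 1940 / 2 = 829.35 mol/h
Reaction term: ξ·ΔH°_rxn = 829.35 × -56.0 = -46444 kJ/h
Sensible, feed 213→25 °C: -48143 kJ/h
Outlet flows (mol/h): A 281.3, B 829.35, H₂O 829.35
Sensible, products 25→202 °C: 56629 kJ/h
Q = ΔH = -37957 kJ/h = -10.544 kW
Heat removed = 10.544 kW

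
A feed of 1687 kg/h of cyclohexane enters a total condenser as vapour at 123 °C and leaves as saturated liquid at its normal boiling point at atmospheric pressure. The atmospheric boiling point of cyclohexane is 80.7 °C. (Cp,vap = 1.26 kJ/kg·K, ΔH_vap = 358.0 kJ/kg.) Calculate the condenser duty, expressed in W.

Q_c = 193000 W

vapour 123→80.7 °C: -53.298 kJ/kg
condensation at 80.7 °C: -358 kJ/kg
Δh = -53.298 + -358 = -411.3 kJ/kg
Q = ṁ·Δh = 1687 kg/h × -411.3 kJ/kg = -693860 kJ/h
|Q| = 192.74 kW = 192740 W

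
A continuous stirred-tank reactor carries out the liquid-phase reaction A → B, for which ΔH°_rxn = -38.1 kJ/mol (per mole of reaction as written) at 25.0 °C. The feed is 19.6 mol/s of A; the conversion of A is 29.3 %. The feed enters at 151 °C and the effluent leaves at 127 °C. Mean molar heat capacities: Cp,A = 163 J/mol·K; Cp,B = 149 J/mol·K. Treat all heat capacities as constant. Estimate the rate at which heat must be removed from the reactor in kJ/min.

Extent of reaction ξ = 0.293 × 19.6 = 5.7428 mol/s
Reaction term: ξ·ΔH°_rxn = 5.7428 × -38.1 = -218.8 kJ/s
Sensible, feed 151→25 °C: -402.54 kJ/s
Outlet flows (mol/s): A 13.857, B 5.7428
Sensible, products 25→127 °C: 317.67 kJ/s
Q = ΔH = -303.68 kJ/s = -303.68 kW
Heat removed = 18221 kJ/min

Q_out = 18200 kJ/min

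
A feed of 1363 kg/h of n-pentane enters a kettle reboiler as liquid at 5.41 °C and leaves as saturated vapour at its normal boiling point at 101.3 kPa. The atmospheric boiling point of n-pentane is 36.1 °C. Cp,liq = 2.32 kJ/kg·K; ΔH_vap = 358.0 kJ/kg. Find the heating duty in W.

liquid 5.41→36.1 °C: 71.201 kJ/kg
vaporisation at 36.1 °C: 358 kJ/kg
Δh = 71.201 + 358 = 429.2 kJ/kg
Q = ṁ·Δh = 1363 kg/h × 429.2 kJ/kg = 585000 kJ/h
|Q| = 162.5 kW = 162500 W

Q = 163000 W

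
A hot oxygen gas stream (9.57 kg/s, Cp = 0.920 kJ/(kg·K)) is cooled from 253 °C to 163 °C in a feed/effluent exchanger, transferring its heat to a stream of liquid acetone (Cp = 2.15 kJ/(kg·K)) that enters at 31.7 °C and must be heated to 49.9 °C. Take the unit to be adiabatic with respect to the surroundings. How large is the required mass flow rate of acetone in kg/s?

Heat released by hot stream: Q = 9.57 × 0.920 × (253 − 163) = 792.4 kJ/s
Energy balance on cold side (adiabatic exchanger): Q = ṁ_c·Cp_c·(T_c,out − T_c,in)
ṁ_c = 792.4 / [2.15 × (49.9 − 31.7)] = 20.25 kg/s

ṁ_c = 20.3 kg/s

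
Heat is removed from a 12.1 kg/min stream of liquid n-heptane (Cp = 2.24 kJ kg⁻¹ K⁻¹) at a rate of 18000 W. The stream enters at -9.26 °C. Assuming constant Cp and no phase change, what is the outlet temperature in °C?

T_out = -49.1 °C

Q = 18000 W = 1080 kJ/min
ΔT = Q/(ṁ·Cp) = 1080/(12.1×2.24) = 39.847 K
T_out = -9.26 − 39.847 = -49.107 °C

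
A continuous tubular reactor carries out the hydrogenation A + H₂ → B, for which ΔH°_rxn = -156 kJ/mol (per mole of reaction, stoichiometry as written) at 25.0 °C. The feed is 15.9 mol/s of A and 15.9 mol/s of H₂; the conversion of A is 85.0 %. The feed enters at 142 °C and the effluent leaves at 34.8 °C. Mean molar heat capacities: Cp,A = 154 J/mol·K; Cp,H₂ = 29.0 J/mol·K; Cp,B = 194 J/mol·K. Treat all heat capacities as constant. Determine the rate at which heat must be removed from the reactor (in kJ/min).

Extent of reaction ξ = 0.850 × 15.9 = 13.515 mol/s
Reaction term: ξ·ΔH°_rxn = 13.515 × -156 = -2108.3 kJ/s
Sensible, feed 142→25 °C: -340.43 kJ/s
Outlet flows (mol/s): A 2.385, H₂ 2.385, B 13.515
Sensible, products 25→34.8 °C: 29.972 kJ/s
Q = ΔH = -2418.8 kJ/s = -2418.8 kW
Heat removed = 145130 kJ/min

Q_out = 145000 kJ/min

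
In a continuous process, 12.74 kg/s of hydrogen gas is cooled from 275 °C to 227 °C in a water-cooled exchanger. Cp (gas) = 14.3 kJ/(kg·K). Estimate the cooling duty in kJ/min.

Q = ṁ·Cp·ΔT = 12.74 × 14.3 × (227 − 275) = -8744.7 kJ/s
Cooling duty = 524680 kJ/min

Q_c = 525000 kJ/min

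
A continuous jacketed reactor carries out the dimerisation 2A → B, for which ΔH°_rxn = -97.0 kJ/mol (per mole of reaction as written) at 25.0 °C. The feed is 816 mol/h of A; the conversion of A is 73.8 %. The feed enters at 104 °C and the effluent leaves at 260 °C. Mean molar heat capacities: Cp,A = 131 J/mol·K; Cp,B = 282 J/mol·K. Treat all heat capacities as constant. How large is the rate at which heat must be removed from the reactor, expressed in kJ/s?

Extent of reaction ξ = 0.738 × 816 / 2 = 301.1 mol/h
Reaction term: ξ·ΔH°_rxn = 301.1 × -97.0 = -29207 kJ/h
Sensible, feed 104→25 °C: -8444.8 kJ/h
Outlet flows (mol/h): A 213.79, B 301.1
Sensible, products 25→260 °C: 26536 kJ/h
Q = ΔH = -11116 kJ/h = -3.0878 kW
Heat removed = 3.0878 kJ/s

Q_out = 3.09 kJ/s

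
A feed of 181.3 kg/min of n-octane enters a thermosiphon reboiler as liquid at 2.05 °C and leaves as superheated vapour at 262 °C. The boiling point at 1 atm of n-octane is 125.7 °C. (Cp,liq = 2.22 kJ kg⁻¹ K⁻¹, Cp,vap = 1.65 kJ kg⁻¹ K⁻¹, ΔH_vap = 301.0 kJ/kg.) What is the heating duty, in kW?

Q = 2420 kW

liquid 2.05→125.7 °C: 274.5 kJ/kg
vaporisation at 125.7 °C: 301 kJ/kg
vapour 125.7→262 °C: 224.9 kJ/kg
Δh = 274.5 + 301 + 224.9 = 800.4 kJ/kg
Q = ṁ·Δh = 181.3 kg/min × 800.4 kJ/kg = 145110 kJ/min
|Q| = 2418.5 kW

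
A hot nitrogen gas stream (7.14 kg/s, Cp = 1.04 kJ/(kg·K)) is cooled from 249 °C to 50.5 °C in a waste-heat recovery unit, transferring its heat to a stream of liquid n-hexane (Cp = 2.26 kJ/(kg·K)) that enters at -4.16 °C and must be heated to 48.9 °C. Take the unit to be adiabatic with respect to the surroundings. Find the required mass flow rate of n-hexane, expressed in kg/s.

ṁ_c = 12.3 kg/s

Heat released by hot stream: Q = 7.14 × 1.04 × (249 − 50.5) = 1474 kJ/s
Energy balance on cold side (adiabatic exchanger): Q = ṁ_c·Cp_c·(T_c,out − T_c,in)
ṁ_c = 1474 / [2.26 × (48.9 − -4.16)] = 12.292 kg/s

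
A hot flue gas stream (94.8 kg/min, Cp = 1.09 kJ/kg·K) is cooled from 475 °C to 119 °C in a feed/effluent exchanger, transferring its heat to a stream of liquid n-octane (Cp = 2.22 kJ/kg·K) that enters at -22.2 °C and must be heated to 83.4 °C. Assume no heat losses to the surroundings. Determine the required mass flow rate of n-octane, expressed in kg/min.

Heat released by hot stream: Q = 94.8 × 1.09 × (475 − 119) = 36786 kJ/min
Energy balance on cold side (adiabatic exchanger): Q = ṁ_c·Cp_c·(T_c,out − T_c,in)
ṁ_c = 36786 / [2.22 × (83.4 − -22.2)] = 156.92 kg/min

ṁ_c = 157 kg/min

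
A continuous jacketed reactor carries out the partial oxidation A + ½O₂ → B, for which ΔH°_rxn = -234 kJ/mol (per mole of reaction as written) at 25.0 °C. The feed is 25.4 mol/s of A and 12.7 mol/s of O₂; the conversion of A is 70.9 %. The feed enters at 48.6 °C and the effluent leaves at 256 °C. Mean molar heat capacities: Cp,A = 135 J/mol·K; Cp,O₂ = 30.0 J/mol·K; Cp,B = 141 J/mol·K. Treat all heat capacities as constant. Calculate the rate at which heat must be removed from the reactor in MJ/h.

Extent of reaction ξ = 0.709 × 25.4 = 18.009 mol/s
Reaction term: ξ·ΔH°_rxn = 18.009 × -234 = -4214 kJ/s
Sensible, feed 48.6→25 °C: -89.916 kJ/s
Outlet flows (mol/s): A 7.3914, O₂ 3.6957, B 18.009
Sensible, products 25→256 °C: 842.67 kJ/s
Q = ΔH = -3461.3 kJ/s = -3461.3 kW
Heat removed = 12461 MJ/h

Q_out = 12500 MJ/h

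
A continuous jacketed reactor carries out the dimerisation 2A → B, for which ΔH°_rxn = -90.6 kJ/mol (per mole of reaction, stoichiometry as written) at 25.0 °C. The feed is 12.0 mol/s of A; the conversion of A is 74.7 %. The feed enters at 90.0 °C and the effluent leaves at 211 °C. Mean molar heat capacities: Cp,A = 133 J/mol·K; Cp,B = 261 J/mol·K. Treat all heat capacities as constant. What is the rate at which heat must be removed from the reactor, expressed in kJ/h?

Extent of reaction ξ = 0.747 × 12.0 / 2 = 4.482 mol/s
Reaction term: ξ·ΔH°_rxn = 4.482 × -90.6 = -406.07 kJ/s
Sensible, feed 90.0→25 °C: -103.74 kJ/s
Outlet flows (mol/s): A 3.036, B 4.482
Sensible, products 25→211 °C: 292.69 kJ/s
Q = ΔH = -217.12 kJ/s = -217.12 kW
Heat removed = 781640 kJ/h

Q_out = 782000 kJ/h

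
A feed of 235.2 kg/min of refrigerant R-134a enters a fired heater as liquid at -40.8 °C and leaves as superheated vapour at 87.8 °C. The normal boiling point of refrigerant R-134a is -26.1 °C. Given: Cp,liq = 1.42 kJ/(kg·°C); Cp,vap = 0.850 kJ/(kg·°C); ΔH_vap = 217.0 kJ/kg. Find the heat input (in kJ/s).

Q = 1310 kJ/s

liquid -40.8→-26.1 °C: 20.874 kJ/kg
vaporisation at -26.1 °C: 217 kJ/kg
vapour -26.1→87.8 °C: 96.815 kJ/kg
Δh = 20.874 + 217 + 96.815 = 334.69 kJ/kg
Q = ṁ·Δh = 235.2 kg/min × 334.69 kJ/kg = 78719 kJ/min
|Q| = 1312 kW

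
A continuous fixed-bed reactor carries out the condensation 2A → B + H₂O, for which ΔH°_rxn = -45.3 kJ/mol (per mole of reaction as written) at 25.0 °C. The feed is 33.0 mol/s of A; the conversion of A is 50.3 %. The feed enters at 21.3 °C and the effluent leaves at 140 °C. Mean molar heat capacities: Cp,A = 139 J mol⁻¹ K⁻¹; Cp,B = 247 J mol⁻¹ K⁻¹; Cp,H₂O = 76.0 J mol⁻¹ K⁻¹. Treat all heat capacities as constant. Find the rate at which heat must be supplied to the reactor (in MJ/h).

Extent of reaction ξ = 0.503 × 33.0 / 2 = 8.2995 mol/s
Reaction term: ξ·ΔH°_rxn = 8.2995 × -45.3 = -375.97 kJ/s
Sensible, feed 21.3→25 °C: 16.972 kJ/s
Outlet flows (mol/s): A 16.401, B 8.2995, H₂O 8.2995
Sensible, products 25→140 °C: 570.45 kJ/s
Q = ΔH = 211.46 kJ/s = 211.46 kW
Heat supplied = 761.25 MJ/h

Q_in = 761 MJ/h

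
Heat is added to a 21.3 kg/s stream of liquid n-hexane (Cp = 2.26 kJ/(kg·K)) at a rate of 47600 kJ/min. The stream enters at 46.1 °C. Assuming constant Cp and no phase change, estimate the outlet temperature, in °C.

Q = 47600 kJ/min = 793.33 kJ/s
ΔT = Q/(ṁ·Cp) = 793.33/(21.3×2.26) = 16.48 K
T_out = 46.1 + 16.48 = 62.58 °C

T_out = 62.6 °C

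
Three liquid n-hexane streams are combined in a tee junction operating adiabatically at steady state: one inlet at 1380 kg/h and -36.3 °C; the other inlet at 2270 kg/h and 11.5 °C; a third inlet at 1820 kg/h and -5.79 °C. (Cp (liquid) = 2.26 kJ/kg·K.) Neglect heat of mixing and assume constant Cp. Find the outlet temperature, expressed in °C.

No heat crosses the boundary, so H_out = H_in.
T_out = Σ ṁᵢCp,ᵢTᵢ / Σ ṁᵢCp,ᵢ
      = -78031 / 12362 = -6.312 °C

T_out = -6.31 °C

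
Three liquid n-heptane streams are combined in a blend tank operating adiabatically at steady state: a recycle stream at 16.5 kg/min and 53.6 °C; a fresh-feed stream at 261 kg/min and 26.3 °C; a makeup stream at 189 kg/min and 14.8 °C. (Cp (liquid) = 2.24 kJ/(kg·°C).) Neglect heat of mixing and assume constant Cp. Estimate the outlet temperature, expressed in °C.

Energy balance with Q = 0: Σ ṁᵢCp,ᵢ(T_out − Tᵢ) = 0
T_out = Σ ṁᵢCp,ᵢTᵢ / Σ ṁᵢCp,ᵢ
      = 23623 / 1045 = 22.606 °C

T_out = 22.6 °C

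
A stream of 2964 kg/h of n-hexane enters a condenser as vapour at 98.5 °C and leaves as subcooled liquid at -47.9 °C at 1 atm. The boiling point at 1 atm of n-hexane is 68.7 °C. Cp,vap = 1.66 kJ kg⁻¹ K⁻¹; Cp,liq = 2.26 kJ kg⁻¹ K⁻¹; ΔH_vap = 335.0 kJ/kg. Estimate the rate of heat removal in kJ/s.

Q_c = 534 kJ/s

vapour 98.5→68.7 °C: -49.468 kJ/kg
condensation at 68.7 °C: -335 kJ/kg
liquid 68.7→-47.9 °C: -263.52 kJ/kg
Δh = -49.468 + -335 + -263.52 = -647.98 kJ/kg
Q = ṁ·Δh = 2964 kg/h × -647.98 kJ/kg = -1.9206e+06 kJ/h
|Q| = 533.51 kW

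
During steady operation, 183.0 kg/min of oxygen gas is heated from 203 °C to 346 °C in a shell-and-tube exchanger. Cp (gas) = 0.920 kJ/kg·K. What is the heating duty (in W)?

Q = 401000 W

Q = ṁ·Cp·ΔT = 183.0 × 0.920 × (346 − 203) = 24075 kJ/min
Converting: 24075 / 60 s = 401.26 kW
Heating duty = 401260 W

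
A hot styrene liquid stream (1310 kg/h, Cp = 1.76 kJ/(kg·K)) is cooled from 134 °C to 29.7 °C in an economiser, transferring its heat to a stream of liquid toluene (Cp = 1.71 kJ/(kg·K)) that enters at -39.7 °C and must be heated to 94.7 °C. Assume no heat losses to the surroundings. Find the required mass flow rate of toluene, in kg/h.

Heat released by hot stream: Q = 1310 × 1.76 × (134 − 29.7) = 240470 kJ/h
Energy balance on cold side (adiabatic exchanger): Q = ṁ_c·Cp_c·(T_c,out − T_c,in)
ṁ_c = 240470 / [1.71 × (94.7 − -39.7)] = 1046.3 kg/h

ṁ_c = 1050 kg/h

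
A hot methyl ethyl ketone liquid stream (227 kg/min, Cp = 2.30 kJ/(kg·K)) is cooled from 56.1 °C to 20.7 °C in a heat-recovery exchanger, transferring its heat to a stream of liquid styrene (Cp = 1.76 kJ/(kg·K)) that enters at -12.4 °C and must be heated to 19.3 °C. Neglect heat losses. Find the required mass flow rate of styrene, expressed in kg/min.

Heat released by hot stream: Q = 227 × 2.30 × (56.1 − 20.7) = 18482 kJ/min
Energy balance on cold side (adiabatic exchanger): Q = ṁ_c·Cp_c·(T_c,out − T_c,in)
ṁ_c = 18482 / [1.76 × (19.3 − -12.4)] = 331.27 kg/min

ṁ_c = 331 kg/min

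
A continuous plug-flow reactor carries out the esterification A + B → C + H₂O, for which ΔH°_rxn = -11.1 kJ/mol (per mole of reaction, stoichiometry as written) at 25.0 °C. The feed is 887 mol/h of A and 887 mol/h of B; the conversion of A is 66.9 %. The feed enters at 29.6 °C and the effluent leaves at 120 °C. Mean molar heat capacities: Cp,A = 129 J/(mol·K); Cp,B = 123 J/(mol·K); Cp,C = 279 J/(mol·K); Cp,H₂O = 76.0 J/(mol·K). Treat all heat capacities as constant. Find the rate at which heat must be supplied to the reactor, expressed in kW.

Extent of reaction ξ = 0.669 × 887 = 593.4 mol/h
Reaction term: ξ·ΔH°_rxn = 593.4 × -11.1 = -6586.8 kJ/h
Sensible, feed 29.6→25 °C: -1028.2 kJ/h
Outlet flows (mol/h): A 293.6, B 293.6, C 593.4, H₂O 593.4
Sensible, products 25→120 °C: 27041 kJ/h
Q = ΔH = 19426 kJ/h = 5.3962 kW
Heat supplied = 5.3962 kW

Q_in = 5.40 kW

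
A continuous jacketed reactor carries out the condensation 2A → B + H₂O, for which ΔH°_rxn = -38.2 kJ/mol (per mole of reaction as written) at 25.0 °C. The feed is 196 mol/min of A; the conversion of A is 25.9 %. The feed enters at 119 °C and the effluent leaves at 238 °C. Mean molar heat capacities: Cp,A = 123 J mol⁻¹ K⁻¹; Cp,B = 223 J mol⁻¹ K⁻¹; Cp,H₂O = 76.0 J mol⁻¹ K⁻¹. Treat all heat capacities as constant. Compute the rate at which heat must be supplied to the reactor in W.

Extent of reaction ξ = 0.259 × 196 / 2 = 25.382 mol/min
Reaction term: ξ·ΔH°_rxn = 25.382 × -38.2 = -969.59 kJ/min
Sensible, feed 119→25 °C: -2266.2 kJ/min
Outlet flows (mol/min): A 145.24, B 25.382, H₂O 25.382
Sensible, products 25→238 °C: 5421.5 kJ/min
Q = ΔH = 2185.8 kJ/min = 36.43 kW
Heat supplied = 36430 W

Q_in = 36400 W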